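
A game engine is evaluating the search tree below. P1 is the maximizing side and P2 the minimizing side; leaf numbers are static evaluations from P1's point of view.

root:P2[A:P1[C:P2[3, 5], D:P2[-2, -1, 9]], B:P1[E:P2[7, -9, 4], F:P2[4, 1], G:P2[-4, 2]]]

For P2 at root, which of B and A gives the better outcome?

E (P2): min(7, -9, 4) = -9
F (P2): min(4, 1) = 1
G (P2): min(-4, 2) = -4
B (P1): max(-9, 1, -4) = 1
C (P2): min(3, 5) = 3
D (P2): min(-2, -1, 9) = -2
A (P1): max(3, -2) = 3
P2 prefers the lower value; B=1, A=3. B is better since 1 < 3.

B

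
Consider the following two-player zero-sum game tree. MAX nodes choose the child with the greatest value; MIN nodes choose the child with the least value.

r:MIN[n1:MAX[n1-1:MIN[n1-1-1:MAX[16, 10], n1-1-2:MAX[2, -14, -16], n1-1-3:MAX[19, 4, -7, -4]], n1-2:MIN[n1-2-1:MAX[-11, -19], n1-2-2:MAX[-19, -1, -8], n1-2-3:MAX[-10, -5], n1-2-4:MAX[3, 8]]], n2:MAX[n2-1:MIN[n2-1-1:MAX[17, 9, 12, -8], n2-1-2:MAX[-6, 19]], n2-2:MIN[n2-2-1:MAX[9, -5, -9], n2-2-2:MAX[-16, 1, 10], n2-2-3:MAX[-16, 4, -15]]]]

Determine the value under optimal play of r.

n1-1-1 (MAX): max(16, 10) = 16
n1-1-2 (MAX): max(2, -14, -16) = 2
n1-1-3 (MAX): max(19, 4, -7, -4) = 19
n1-1 (MIN): min(16, 2, 19) = 2
n1-2-1 (MAX): max(-11, -19) = -11
n1-2-2 (MAX): max(-19, -1, -8) = -1
n1-2-3 (MAX): max(-10, -5) = -5
n1-2-4 (MAX): max(3, 8) = 8
n1-2 (MIN): min(-11, -1, -5, 8) = -11
n1 (MAX): max(2, -11) = 2
n2-1-1 (MAX): max(17, 9, 12, -8) = 17
n2-1-2 (MAX): max(-6, 19) = 19
n2-1 (MIN): min(17, 19) = 17
n2-2-1 (MAX): max(9, -5, -9) = 9
n2-2-2 (MAX): max(-16, 1, 10) = 10
n2-2-3 (MAX): max(-16, 4, -15) = 4
n2-2 (MIN): min(9, 10, 4) = 4
n2 (MAX): max(17, 4) = 17
r (MIN): min(2, 17) = 2

2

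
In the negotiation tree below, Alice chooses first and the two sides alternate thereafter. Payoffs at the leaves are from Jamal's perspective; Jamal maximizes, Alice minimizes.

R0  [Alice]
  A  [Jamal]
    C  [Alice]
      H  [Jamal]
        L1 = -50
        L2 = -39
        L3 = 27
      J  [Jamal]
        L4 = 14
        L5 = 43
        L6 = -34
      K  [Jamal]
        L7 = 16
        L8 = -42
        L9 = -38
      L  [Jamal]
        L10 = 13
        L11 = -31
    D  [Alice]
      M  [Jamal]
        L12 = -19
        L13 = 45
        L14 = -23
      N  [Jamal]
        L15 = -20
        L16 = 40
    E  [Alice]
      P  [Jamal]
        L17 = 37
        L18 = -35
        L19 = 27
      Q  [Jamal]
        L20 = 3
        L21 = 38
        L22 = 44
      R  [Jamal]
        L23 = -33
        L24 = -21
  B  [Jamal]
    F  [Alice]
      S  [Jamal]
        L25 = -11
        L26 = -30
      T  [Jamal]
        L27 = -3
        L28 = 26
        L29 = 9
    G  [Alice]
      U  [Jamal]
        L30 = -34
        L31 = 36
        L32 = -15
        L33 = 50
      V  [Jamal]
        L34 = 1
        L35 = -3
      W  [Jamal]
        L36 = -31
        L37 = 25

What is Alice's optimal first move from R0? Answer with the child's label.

B

H (Jamal): max(-50, -39, 27) = 27
J (Jamal): max(14, 43, -34) = 43
K (Jamal): max(16, -42, -38) = 16
L (Jamal): max(13, -31) = 13
C (Alice): min(27, 43, 16, 13) = 13
M (Jamal): max(-19, 45, -23) = 45
N (Jamal): max(-20, 40) = 40
D (Alice): min(45, 40) = 40
P (Jamal): max(37, -35, 27) = 37
Q (Jamal): max(3, 38, 44) = 44
R (Jamal): max(-33, -21) = -21
E (Alice): min(37, 44, -21) = -21
A (Jamal): max(13, 40, -21) = 40
S (Jamal): max(-11, -30) = -11
T (Jamal): max(-3, 26, 9) = 26
F (Alice): min(-11, 26) = -11
U (Jamal): max(-34, 36, -15, 50) = 50
V (Jamal): max(1, -3) = 1
W (Jamal): max(-31, 25) = 25
G (Alice): min(50, 1, 25) = 1
B (Jamal): max(-11, 1) = 1
R0 (Alice): min(40, 1) = 1
Alice at R0 wants the lowest of {A=40, B=1}, so chooses B.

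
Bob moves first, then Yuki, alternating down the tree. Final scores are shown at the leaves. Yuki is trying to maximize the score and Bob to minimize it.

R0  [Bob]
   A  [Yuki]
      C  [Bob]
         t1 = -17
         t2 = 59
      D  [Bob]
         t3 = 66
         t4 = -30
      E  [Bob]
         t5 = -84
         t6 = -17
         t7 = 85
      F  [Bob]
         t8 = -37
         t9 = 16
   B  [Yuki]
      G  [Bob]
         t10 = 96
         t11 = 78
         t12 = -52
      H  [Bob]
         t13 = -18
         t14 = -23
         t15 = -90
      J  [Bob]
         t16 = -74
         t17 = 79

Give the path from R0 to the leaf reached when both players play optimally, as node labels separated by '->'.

R0 -> B -> G -> t12

C (Bob): min(-17, 59) = -17
D (Bob): min(66, -30) = -30
E (Bob): min(-84, -17, 85) = -84
F (Bob): min(-37, 16) = -37
A (Yuki): max(-17, -30, -84, -37) = -17
G (Bob): min(96, 78, -52) = -52
H (Bob): min(-18, -23, -90) = -90
J (Bob): min(-74, 79) = -74
B (Yuki): max(-52, -90, -74) = -52
R0 (Bob): min(-17, -52) = -52
At R0, Bob picks B (lowest: -52).
At B, Yuki picks G (highest: -52).
At G, Bob picks t12 (lowest: -52).
Terminal value -52.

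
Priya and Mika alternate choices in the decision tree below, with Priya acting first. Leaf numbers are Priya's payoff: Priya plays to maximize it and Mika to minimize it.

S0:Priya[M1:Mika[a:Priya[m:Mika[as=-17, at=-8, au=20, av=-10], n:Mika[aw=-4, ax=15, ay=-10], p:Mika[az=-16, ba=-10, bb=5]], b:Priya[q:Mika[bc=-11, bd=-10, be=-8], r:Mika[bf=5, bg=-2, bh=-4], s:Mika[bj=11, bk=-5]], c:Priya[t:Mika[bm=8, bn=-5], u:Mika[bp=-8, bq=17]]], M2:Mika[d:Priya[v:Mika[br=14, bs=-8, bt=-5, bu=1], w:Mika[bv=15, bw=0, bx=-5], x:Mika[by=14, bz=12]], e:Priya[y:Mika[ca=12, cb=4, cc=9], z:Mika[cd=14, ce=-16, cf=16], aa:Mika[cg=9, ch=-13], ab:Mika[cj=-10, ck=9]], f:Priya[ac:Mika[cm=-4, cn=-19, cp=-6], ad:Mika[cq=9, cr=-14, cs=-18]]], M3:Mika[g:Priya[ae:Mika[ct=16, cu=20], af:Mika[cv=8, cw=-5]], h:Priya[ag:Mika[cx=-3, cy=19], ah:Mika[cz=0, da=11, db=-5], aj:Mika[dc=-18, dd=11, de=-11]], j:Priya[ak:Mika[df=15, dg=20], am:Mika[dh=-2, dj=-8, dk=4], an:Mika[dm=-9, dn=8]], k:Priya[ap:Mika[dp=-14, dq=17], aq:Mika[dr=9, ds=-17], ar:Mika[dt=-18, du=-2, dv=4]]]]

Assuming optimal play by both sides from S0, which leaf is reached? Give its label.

m (Mika): min(-17, -8, 20, -10) = -17
n (Mika): min(-4, 15, -10) = -10
p (Mika): min(-16, -10, 5) = -16
a (Priya): max(-17, -10, -16) = -10
q (Mika): min(-11, -10, -8) = -11
r (Mika): min(5, -2, -4) = -4
s (Mika): min(11, -5) = -5
b (Priya): max(-11, -4, -5) = -4
t (Mika): min(8, -5) = -5
u (Mika): min(-8, 17) = -8
c (Priya): max(-5, -8) = -5
M1 (Mika): min(-10, -4, -5) = -10
v (Mika): min(14, -8, -5, 1) = -8
w (Mika): min(15, 0, -5) = -5
x (Mika): min(14, 12) = 12
d (Priya): max(-8, -5, 12) = 12
y (Mika): min(12, 4, 9) = 4
z (Mika): min(14, -16, 16) = -16
aa (Mika): min(9, -13) = -13
ab (Mika): min(-10, 9) = -10
e (Priya): max(4, -16, -13, -10) = 4
ac (Mika): min(-4, -19, -6) = -19
ad (Mika): min(9, -14, -18) = -18
f (Priya): max(-19, -18) = -18
M2 (Mika): min(12, 4, -18) = -18
ae (Mika): min(16, 20) = 16
af (Mika): min(8, -5) = -5
g (Priya): max(16, -5) = 16
ag (Mika): min(-3, 19) = -3
ah (Mika): min(0, 11, -5) = -5
aj (Mika): min(-18, 11, -11) = -18
h (Priya): max(-3, -5, -18) = -3
ak (Mika): min(15, 20) = 15
am (Mika): min(-2, -8, 4) = -8
an (Mika): min(-9, 8) = -9
j (Priya): max(15, -8, -9) = 15
ap (Mika): min(-14, 17) = -14
aq (Mika): min(9, -17) = -17
ar (Mika): min(-18, -2, 4) = -18
k (Priya): max(-14, -17, -18) = -14
M3 (Mika): min(16, -3, 15, -14) = -14
S0 (Priya): max(-10, -18, -14) = -10
At S0, Priya picks M1 (highest: -10).
At M1, Mika picks a (lowest: -10).
At a, Priya picks n (highest: -10).
At n, Mika picks ay (lowest: -10).
Terminal value -10.

ay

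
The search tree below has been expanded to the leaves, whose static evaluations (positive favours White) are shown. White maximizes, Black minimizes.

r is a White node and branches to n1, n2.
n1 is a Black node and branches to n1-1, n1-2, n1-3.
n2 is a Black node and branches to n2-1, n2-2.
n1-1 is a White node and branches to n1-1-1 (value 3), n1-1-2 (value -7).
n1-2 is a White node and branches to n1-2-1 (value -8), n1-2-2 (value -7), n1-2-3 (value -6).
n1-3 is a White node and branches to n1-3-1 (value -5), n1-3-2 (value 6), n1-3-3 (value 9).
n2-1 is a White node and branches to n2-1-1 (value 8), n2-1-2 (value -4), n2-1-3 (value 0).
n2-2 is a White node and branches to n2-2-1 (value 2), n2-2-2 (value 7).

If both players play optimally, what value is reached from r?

7

n1-1 (White): max(3, -7) = 3
n1-2 (White): max(-8, -7, -6) = -6
n1-3 (White): max(-5, 6, 9) = 9
n1 (Black): min(3, -6, 9) = -6
n2-1 (White): max(8, -4, 0) = 8
n2-2 (White): max(2, 7) = 7
n2 (Black): min(8, 7) = 7
r (White): max(-6, 7) = 7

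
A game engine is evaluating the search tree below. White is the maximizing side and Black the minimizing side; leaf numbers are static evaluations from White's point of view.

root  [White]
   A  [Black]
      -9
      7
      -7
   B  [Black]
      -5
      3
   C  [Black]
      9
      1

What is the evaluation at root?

1

A (Black): min(-9, 7, -7) = -9
B (Black): min(-5, 3) = -5
C (Black): min(9, 1) = 1
root (White): max(-9, -5, 1) = 1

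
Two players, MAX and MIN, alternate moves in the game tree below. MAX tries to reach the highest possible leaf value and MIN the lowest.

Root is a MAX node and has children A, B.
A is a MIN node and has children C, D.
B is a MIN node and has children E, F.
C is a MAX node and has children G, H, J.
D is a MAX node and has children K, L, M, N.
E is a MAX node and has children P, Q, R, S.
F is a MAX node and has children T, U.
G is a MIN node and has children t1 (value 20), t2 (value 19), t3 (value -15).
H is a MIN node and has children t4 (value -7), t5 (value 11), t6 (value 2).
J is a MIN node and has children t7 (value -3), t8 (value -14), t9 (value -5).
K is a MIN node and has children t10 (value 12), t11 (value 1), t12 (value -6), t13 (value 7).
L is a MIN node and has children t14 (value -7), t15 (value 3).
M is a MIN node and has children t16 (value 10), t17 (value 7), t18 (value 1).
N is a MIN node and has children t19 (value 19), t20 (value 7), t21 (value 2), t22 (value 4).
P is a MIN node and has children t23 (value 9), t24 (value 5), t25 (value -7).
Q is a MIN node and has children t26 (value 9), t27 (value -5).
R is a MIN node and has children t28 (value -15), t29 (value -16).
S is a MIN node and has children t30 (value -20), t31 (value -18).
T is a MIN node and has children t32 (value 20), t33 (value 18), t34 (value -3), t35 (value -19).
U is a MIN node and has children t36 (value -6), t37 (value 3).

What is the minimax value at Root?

-6

G (MIN): min(20, 19, -15) = -15
H (MIN): min(-7, 11, 2) = -7
J (MIN): min(-3, -14, -5) = -14
C (MAX): max(-15, -7, -14) = -7
K (MIN): min(12, 1, -6, 7) = -6
L (MIN): min(-7, 3) = -7
M (MIN): min(10, 7, 1) = 1
N (MIN): min(19, 7, 2, 4) = 2
D (MAX): max(-6, -7, 1, 2) = 2
A (MIN): min(-7, 2) = -7
P (MIN): min(9, 5, -7) = -7
Q (MIN): min(9, -5) = -5
R (MIN): min(-15, -16) = -16
S (MIN): min(-20, -18) = -20
E (MAX): max(-7, -5, -16, -20) = -5
T (MIN): min(20, 18, -3, -19) = -19
U (MIN): min(-6, 3) = -6
F (MAX): max(-19, -6) = -6
B (MIN): min(-5, -6) = -6
Root (MAX): max(-7, -6) = -6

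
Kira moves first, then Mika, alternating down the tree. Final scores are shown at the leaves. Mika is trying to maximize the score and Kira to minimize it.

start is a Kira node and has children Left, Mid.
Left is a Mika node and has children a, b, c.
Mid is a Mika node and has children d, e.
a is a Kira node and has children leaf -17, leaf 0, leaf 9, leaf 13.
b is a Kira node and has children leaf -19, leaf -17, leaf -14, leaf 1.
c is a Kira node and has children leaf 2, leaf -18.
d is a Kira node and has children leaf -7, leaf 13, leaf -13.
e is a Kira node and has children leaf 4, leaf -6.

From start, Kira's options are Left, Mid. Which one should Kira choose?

Left

a (Kira): min(-17, 0, 9, 13) = -17
b (Kira): min(-19, -17, -14, 1) = -19
c (Kira): min(2, -18) = -18
Left (Mika): max(-17, -19, -18) = -17
d (Kira): min(-7, 13, -13) = -13
e (Kira): min(4, -6) = -6
Mid (Mika): max(-13, -6) = -6
start (Kira): min(-17, -6) = -17
Kira at start wants the lowest of {Left=-17, Mid=-6}, so chooses Left.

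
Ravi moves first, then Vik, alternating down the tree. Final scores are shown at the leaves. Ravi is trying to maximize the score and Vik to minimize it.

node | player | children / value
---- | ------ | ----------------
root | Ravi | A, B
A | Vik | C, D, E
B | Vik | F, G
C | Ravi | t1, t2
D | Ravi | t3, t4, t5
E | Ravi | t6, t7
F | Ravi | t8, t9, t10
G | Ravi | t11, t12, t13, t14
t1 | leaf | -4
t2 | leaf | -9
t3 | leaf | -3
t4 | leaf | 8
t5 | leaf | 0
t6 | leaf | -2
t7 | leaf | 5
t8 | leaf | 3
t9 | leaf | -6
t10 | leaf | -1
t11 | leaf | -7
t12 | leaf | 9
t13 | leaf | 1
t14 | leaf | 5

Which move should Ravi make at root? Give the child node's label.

C (Ravi): max(-4, -9) = -4
D (Ravi): max(-3, 8, 0) = 8
E (Ravi): max(-2, 5) = 5
A (Vik): min(-4, 8, 5) = -4
F (Ravi): max(3, -6, -1) = 3
G (Ravi): max(-7, 9, 1, 5) = 9
B (Vik): min(3, 9) = 3
root (Ravi): max(-4, 3) = 3
Ravi at root wants the highest of {A=-4, B=3}, so chooses B.

B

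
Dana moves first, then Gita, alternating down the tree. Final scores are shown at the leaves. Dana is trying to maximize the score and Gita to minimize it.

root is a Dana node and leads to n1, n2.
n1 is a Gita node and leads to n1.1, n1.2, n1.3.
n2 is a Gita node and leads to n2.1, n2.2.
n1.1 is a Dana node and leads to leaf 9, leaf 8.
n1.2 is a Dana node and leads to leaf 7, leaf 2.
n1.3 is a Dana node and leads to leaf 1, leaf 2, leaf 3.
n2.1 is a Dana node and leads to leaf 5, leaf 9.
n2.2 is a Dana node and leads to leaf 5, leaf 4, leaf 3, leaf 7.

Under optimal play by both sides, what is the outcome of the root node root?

7

n1.1 (Dana): max(9, 8) = 9
n1.2 (Dana): max(7, 2) = 7
n1.3 (Dana): max(1, 2, 3) = 3
n1 (Gita): min(9, 7, 3) = 3
n2.1 (Dana): max(5, 9) = 9
n2.2 (Dana): max(5, 4, 3, 7) = 7
n2 (Gita): min(9, 7) = 7
root (Dana): max(3, 7) = 7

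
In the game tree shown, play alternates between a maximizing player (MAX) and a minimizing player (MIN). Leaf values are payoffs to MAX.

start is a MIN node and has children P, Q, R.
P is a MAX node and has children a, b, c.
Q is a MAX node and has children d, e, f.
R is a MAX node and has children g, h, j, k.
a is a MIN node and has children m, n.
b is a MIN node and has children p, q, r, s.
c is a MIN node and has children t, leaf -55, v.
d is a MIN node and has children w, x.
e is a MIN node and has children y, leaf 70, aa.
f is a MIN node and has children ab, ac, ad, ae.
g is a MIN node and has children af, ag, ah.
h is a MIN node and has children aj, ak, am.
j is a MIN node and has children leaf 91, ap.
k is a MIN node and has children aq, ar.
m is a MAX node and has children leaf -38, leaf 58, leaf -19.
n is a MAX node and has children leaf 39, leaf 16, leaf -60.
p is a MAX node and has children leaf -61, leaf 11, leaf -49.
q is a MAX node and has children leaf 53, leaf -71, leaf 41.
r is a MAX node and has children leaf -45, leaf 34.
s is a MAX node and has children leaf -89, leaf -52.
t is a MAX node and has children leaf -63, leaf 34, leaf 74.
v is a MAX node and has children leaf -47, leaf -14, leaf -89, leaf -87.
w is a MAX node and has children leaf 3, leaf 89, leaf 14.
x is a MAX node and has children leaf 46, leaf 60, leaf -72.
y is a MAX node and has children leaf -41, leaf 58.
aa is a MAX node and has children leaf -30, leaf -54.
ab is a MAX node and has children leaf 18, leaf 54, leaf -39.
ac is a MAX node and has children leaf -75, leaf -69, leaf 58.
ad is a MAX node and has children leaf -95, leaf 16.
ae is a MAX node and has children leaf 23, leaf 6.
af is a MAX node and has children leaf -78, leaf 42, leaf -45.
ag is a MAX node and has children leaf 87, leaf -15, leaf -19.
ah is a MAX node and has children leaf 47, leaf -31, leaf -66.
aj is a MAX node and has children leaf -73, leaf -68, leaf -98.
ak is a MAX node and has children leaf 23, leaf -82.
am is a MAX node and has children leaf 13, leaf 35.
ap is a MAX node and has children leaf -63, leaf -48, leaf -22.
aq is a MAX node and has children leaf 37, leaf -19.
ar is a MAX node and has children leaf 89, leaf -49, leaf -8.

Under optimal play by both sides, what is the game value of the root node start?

39

m (MAX): max(-38, 58, -19) = 58
n (MAX): max(39, 16, -60) = 39
a (MIN): min(58, 39) = 39
p (MAX): max(-61, 11, -49) = 11
q (MAX): max(53, -71, 41) = 53
r (MAX): max(-45, 34) = 34
s (MAX): max(-89, -52) = -52
b (MIN): min(11, 53, 34, -52) = -52
t (MAX): max(-63, 34, 74) = 74
v (MAX): max(-47, -14, -89, -87) = -14
c (MIN): min(74, -55, -14) = -55
P (MAX): max(39, -52, -55) = 39
w (MAX): max(3, 89, 14) = 89
x (MAX): max(46, 60, -72) = 60
d (MIN): min(89, 60) = 60
y (MAX): max(-41, 58) = 58
aa (MAX): max(-30, -54) = -30
e (MIN): min(58, 70, -30) = -30
ab (MAX): max(18, 54, -39) = 54
ac (MAX): max(-75, -69, 58) = 58
ad (MAX): max(-95, 16) = 16
ae (MAX): max(23, 6) = 23
f (MIN): min(54, 58, 16, 23) = 16
Q (MAX): max(60, -30, 16) = 60
af (MAX): max(-78, 42, -45) = 42
ag (MAX): max(87, -15, -19) = 87
ah (MAX): max(47, -31, -66) = 47
g (MIN): min(42, 87, 47) = 42
aj (MAX): max(-73, -68, -98) = -68
ak (MAX): max(23, -82) = 23
am (MAX): max(13, 35) = 35
h (MIN): min(-68, 23, 35) = -68
ap (MAX): max(-63, -48, -22) = -22
j (MIN): min(91, -22) = -22
aq (MAX): max(37, -19) = 37
ar (MAX): max(89, -49, -8) = 89
k (MIN): min(37, 89) = 37
R (MAX): max(42, -68, -22, 37) = 42
start (MIN): min(39, 60, 42) = 39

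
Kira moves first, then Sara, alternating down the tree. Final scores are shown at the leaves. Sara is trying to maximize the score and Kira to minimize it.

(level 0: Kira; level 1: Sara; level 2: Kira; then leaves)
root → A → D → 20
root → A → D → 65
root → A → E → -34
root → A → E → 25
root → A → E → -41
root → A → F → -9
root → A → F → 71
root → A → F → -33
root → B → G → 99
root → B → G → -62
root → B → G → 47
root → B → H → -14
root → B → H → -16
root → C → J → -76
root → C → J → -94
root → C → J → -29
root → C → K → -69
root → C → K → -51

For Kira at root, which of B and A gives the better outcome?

G (Kira): min(99, -62, 47) = -62
H (Kira): min(-14, -16) = -16
B (Sara): max(-62, -16) = -16
D (Kira): min(20, 65) = 20
E (Kira): min(-34, 25, -41) = -41
F (Kira): min(-9, 71, -33) = -33
A (Sara): max(20, -41, -33) = 20
Kira prefers the lower value; B=-16, A=20. B is better since -16 < 20.

B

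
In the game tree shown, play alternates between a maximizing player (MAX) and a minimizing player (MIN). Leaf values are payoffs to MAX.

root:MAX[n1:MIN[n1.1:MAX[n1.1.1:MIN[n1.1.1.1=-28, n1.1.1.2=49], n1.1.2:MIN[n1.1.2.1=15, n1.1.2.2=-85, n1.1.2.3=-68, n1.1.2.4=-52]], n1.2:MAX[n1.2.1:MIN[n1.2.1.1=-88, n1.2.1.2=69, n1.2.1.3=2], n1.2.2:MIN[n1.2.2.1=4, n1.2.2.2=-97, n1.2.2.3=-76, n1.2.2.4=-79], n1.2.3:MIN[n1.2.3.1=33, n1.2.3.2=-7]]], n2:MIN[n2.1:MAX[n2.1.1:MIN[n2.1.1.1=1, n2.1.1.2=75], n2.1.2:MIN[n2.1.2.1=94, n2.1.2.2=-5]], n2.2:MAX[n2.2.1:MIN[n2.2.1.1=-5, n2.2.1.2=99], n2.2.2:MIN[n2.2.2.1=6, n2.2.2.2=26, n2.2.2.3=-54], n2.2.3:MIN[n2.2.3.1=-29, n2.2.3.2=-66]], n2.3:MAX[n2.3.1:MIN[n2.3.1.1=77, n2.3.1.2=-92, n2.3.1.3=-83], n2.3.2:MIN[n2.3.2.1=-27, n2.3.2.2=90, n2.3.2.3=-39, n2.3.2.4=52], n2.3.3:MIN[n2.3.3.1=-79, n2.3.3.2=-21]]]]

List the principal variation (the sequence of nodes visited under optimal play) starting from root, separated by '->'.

root -> n1 -> n1.1 -> n1.1.1 -> n1.1.1.1

n1.1.1 (MIN): min(-28, 49) = -28
n1.1.2 (MIN): min(15, -85, -68, -52) = -85
n1.1 (MAX): max(-28, -85) = -28
n1.2.1 (MIN): min(-88, 69, 2) = -88
n1.2.2 (MIN): min(4, -97, -76, -79) = -97
n1.2.3 (MIN): min(33, -7) = -7
n1.2 (MAX): max(-88, -97, -7) = -7
n1 (MIN): min(-28, -7) = -28
n2.1.1 (MIN): min(1, 75) = 1
n2.1.2 (MIN): min(94, -5) = -5
n2.1 (MAX): max(1, -5) = 1
n2.2.1 (MIN): min(-5, 99) = -5
n2.2.2 (MIN): min(6, 26, -54) = -54
n2.2.3 (MIN): min(-29, -66) = -66
n2.2 (MAX): max(-5, -54, -66) = -5
n2.3.1 (MIN): min(77, -92, -83) = -92
n2.3.2 (MIN): min(-27, 90, -39, 52) = -39
n2.3.3 (MIN): min(-79, -21) = -79
n2.3 (MAX): max(-92, -39, -79) = -39
n2 (MIN): min(1, -5, -39) = -39
root (MAX): max(-28, -39) = -28
At root, MAX picks n1 (highest: -28).
At n1, MIN picks n1.1 (lowest: -28).
At n1.1, MAX picks n1.1.1 (highest: -28).
At n1.1.1, MIN picks n1.1.1.1 (lowest: -28).
Terminal value -28.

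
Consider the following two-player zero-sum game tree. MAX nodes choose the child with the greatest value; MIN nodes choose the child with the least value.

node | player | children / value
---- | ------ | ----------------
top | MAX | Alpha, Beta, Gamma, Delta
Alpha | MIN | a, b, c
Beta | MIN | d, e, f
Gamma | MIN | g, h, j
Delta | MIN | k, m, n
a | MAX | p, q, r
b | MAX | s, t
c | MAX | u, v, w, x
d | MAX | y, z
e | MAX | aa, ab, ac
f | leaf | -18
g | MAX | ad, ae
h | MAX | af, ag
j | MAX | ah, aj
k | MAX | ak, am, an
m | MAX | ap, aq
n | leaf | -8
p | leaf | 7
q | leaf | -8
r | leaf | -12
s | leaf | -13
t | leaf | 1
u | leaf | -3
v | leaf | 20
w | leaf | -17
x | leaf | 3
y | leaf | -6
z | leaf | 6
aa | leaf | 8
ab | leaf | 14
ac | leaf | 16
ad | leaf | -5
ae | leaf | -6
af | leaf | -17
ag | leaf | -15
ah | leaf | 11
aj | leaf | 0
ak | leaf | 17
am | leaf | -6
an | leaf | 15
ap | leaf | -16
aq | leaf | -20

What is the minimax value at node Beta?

d (MAX): max(-6, 6) = 6
e (MAX): max(8, 14, 16) = 16
Beta (MIN): min(6, 16, -18) = -18

-18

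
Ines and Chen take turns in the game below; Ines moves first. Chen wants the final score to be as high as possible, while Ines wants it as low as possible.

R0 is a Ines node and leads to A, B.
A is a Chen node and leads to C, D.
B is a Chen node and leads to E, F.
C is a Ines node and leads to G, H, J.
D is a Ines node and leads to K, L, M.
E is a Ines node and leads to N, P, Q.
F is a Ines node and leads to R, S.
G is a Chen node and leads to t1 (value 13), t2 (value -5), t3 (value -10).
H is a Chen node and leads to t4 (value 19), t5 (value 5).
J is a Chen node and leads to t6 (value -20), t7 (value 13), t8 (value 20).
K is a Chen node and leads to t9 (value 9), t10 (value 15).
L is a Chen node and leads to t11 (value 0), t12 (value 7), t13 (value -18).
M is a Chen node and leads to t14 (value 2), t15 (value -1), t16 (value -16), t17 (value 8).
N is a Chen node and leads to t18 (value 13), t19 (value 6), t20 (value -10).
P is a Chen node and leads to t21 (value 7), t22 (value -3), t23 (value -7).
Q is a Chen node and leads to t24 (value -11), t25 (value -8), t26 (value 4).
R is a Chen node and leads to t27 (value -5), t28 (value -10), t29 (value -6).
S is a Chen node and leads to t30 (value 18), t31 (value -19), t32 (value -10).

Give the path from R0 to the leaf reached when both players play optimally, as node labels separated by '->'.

R0 -> B -> E -> Q -> t26

G (Chen): max(13, -5, -10) = 13
H (Chen): max(19, 5) = 19
J (Chen): max(-20, 13, 20) = 20
C (Ines): min(13, 19, 20) = 13
K (Chen): max(9, 15) = 15
L (Chen): max(0, 7, -18) = 7
M (Chen): max(2, -1, -16, 8) = 8
D (Ines): min(15, 7, 8) = 7
A (Chen): max(13, 7) = 13
N (Chen): max(13, 6, -10) = 13
P (Chen): max(7, -3, -7) = 7
Q (Chen): max(-11, -8, 4) = 4
E (Ines): min(13, 7, 4) = 4
R (Chen): max(-5, -10, -6) = -5
S (Chen): max(18, -19, -10) = 18
F (Ines): min(-5, 18) = -5
B (Chen): max(4, -5) = 4
R0 (Ines): min(13, 4) = 4
At R0, Ines picks B (lowest: 4).
At B, Chen picks E (highest: 4).
At E, Ines picks Q (lowest: 4).
At Q, Chen picks t26 (highest: 4).
Terminal value 4.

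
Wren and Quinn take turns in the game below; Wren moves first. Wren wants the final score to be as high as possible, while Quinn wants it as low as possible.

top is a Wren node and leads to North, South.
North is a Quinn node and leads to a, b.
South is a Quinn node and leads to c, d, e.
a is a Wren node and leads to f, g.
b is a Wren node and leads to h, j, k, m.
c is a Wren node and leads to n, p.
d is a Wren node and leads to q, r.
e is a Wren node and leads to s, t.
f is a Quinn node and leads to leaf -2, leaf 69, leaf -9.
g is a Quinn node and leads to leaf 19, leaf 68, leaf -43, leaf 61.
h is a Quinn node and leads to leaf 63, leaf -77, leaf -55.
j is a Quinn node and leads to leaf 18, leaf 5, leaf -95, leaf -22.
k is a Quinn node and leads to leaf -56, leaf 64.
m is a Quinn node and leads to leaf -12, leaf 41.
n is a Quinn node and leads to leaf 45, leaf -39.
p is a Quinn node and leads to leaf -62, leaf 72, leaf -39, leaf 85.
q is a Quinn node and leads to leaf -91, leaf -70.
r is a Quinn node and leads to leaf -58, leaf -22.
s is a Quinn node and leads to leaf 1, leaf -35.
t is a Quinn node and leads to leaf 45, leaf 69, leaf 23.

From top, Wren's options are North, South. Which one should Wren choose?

North

f (Quinn): min(-2, 69, -9) = -9
g (Quinn): min(19, 68, -43, 61) = -43
a (Wren): max(-9, -43) = -9
h (Quinn): min(63, -77, -55) = -77
j (Quinn): min(18, 5, -95, -22) = -95
k (Quinn): min(-56, 64) = -56
m (Quinn): min(-12, 41) = -12
b (Wren): max(-77, -95, -56, -12) = -12
North (Quinn): min(-9, -12) = -12
n (Quinn): min(45, -39) = -39
p (Quinn): min(-62, 72, -39, 85) = -62
c (Wren): max(-39, -62) = -39
q (Quinn): min(-91, -70) = -91
r (Quinn): min(-58, -22) = -58
d (Wren): max(-91, -58) = -58
s (Quinn): min(1, -35) = -35
t (Quinn): min(45, 69, 23) = 23
e (Wren): max(-35, 23) = 23
South (Quinn): min(-39, -58, 23) = -58
top (Wren): max(-12, -58) = -12
Wren at top wants the highest of {North=-12, South=-58}, so chooses North.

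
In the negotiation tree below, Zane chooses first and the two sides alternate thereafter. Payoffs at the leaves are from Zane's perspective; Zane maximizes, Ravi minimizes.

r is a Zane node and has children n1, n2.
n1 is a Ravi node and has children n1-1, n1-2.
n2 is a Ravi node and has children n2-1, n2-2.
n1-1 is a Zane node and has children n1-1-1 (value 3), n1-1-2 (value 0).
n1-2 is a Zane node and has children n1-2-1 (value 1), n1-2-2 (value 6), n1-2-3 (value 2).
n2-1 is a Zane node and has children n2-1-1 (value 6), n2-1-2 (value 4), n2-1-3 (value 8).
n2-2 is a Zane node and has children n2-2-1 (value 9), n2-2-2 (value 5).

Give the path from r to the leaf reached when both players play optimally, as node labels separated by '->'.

r -> n2 -> n2-1 -> n2-1-3

n1-1 (Zane): max(3, 0) = 3
n1-2 (Zane): max(1, 6, 2) = 6
n1 (Ravi): min(3, 6) = 3
n2-1 (Zane): max(6, 4, 8) = 8
n2-2 (Zane): max(9, 5) = 9
n2 (Ravi): min(8, 9) = 8
r (Zane): max(3, 8) = 8
At r, Zane picks n2 (highest: 8).
At n2, Ravi picks n2-1 (lowest: 8).
At n2-1, Zane picks n2-1-3 (highest: 8).
Terminal value 8.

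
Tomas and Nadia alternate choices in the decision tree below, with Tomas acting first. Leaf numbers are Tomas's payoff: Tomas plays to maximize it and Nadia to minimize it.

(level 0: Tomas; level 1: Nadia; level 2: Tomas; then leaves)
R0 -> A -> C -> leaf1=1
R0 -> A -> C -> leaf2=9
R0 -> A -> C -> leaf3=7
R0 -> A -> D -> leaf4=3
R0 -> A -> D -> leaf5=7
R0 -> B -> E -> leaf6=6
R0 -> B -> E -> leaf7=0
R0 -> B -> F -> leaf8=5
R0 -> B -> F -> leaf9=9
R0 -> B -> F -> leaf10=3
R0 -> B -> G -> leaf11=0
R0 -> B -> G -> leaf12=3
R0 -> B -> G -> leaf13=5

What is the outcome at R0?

C (Tomas): max(1, 9, 7) = 9
D (Tomas): max(3, 7) = 7
A (Nadia): min(9, 7) = 7
E (Tomas): max(6, 0) = 6
F (Tomas): max(5, 9, 3) = 9
G (Tomas): max(0, 3, 5) = 5
B (Nadia): min(6, 9, 5) = 5
R0 (Tomas): max(7, 5) = 7

7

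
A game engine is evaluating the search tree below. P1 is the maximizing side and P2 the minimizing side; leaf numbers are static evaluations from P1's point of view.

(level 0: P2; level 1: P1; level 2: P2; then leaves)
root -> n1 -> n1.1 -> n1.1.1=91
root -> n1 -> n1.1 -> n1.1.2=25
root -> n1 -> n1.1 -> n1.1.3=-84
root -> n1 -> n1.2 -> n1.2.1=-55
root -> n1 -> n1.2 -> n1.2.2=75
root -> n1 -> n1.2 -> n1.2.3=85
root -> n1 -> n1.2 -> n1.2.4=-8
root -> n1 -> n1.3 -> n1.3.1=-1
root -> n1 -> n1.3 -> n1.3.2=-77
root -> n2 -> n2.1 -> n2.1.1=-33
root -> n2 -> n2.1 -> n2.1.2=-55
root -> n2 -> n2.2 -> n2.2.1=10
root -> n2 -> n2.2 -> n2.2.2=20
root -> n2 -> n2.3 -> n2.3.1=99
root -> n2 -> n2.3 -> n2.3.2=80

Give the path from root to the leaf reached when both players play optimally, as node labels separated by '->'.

n1.1 (P2): min(91, 25, -84) = -84
n1.2 (P2): min(-55, 75, 85, -8) = -55
n1.3 (P2): min(-1, -77) = -77
n1 (P1): max(-84, -55, -77) = -55
n2.1 (P2): min(-33, -55) = -55
n2.2 (P2): min(10, 20) = 10
n2.3 (P2): min(99, 80) = 80
n2 (P1): max(-55, 10, 80) = 80
root (P2): min(-55, 80) = -55
At root, P2 picks n1 (lowest: -55).
At n1, P1 picks n1.2 (highest: -55).
At n1.2, P2 picks n1.2.1 (lowest: -55).
Terminal value -55.

root -> n1 -> n1.2 -> n1.2.1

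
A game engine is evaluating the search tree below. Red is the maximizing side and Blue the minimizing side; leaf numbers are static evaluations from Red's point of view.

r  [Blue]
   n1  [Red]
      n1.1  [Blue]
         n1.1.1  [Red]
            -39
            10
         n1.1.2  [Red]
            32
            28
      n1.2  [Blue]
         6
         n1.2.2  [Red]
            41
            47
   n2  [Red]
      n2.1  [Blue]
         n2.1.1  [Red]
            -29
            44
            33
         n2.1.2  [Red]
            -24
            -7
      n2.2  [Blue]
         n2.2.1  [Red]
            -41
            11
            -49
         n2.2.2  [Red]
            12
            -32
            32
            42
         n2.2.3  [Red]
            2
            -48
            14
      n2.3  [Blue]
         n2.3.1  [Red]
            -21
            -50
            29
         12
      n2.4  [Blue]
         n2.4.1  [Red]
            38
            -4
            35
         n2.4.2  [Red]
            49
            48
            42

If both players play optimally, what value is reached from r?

n1.1.1 (Red): max(-39, 10) = 10
n1.1.2 (Red): max(32, 28) = 32
n1.1 (Blue): min(10, 32) = 10
n1.2.2 (Red): max(41, 47) = 47
n1.2 (Blue): min(6, 47) = 6
n1 (Red): max(10, 6) = 10
n2.1.1 (Red): max(-29, 44, 33) = 44
n2.1.2 (Red): max(-24, -7) = -7
n2.1 (Blue): min(44, -7) = -7
n2.2.1 (Red): max(-41, 11, -49) = 11
n2.2.2 (Red): max(12, -32, 32, 42) = 42
n2.2.3 (Red): max(2, -48, 14) = 14
n2.2 (Blue): min(11, 42, 14) = 11
n2.3.1 (Red): max(-21, -50, 29) = 29
n2.3 (Blue): min(29, 12) = 12
n2.4.1 (Red): max(38, -4, 35) = 38
n2.4.2 (Red): max(49, 48, 42) = 49
n2.4 (Blue): min(38, 49) = 38
n2 (Red): max(-7, 11, 12, 38) = 38
r (Blue): min(10, 38) = 10

10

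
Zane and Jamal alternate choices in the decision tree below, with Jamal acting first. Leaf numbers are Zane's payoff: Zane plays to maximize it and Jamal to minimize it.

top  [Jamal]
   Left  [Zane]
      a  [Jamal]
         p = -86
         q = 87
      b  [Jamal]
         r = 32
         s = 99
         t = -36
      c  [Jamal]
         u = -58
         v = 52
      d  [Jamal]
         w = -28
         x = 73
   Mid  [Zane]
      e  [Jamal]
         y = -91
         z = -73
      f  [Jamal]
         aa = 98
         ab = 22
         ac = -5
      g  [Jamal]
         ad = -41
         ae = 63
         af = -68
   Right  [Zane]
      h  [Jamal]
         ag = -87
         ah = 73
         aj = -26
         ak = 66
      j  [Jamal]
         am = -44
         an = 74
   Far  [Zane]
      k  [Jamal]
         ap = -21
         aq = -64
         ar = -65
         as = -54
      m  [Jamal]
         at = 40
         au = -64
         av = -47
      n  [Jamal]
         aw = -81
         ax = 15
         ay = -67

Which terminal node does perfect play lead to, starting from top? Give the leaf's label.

a (Jamal): min(-86, 87) = -86
b (Jamal): min(32, 99, -36) = -36
c (Jamal): min(-58, 52) = -58
d (Jamal): min(-28, 73) = -28
Left (Zane): max(-86, -36, -58, -28) = -28
e (Jamal): min(-91, -73) = -91
f (Jamal): min(98, 22, -5) = -5
g (Jamal): min(-41, 63, -68) = -68
Mid (Zane): max(-91, -5, -68) = -5
h (Jamal): min(-87, 73, -26, 66) = -87
j (Jamal): min(-44, 74) = -44
Right (Zane): max(-87, -44) = -44
k (Jamal): min(-21, -64, -65, -54) = -65
m (Jamal): min(40, -64, -47) = -64
n (Jamal): min(-81, 15, -67) = -81
Far (Zane): max(-65, -64, -81) = -64
top (Jamal): min(-28, -5, -44, -64) = -64
At top, Jamal picks Far (lowest: -64).
At Far, Zane picks m (highest: -64).
At m, Jamal picks au (lowest: -64).
Terminal value -64.

au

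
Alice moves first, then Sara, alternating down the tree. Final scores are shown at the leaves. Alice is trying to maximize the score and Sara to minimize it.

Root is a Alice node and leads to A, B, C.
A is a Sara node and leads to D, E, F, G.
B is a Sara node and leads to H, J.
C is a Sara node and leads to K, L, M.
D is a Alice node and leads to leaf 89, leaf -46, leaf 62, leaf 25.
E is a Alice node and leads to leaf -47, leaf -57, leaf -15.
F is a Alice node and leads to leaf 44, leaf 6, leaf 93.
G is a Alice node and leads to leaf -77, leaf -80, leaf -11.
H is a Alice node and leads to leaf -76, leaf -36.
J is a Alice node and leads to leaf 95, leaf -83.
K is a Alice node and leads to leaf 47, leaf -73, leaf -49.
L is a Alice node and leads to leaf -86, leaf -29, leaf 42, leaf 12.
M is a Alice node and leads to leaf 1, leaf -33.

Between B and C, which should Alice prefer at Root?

C

H (Alice): max(-76, -36) = -36
J (Alice): max(95, -83) = 95
B (Sara): min(-36, 95) = -36
K (Alice): max(47, -73, -49) = 47
L (Alice): max(-86, -29, 42, 12) = 42
M (Alice): max(1, -33) = 1
C (Sara): min(47, 42, 1) = 1
Alice prefers the higher value; B=-36, C=1. C is better since 1 > -36.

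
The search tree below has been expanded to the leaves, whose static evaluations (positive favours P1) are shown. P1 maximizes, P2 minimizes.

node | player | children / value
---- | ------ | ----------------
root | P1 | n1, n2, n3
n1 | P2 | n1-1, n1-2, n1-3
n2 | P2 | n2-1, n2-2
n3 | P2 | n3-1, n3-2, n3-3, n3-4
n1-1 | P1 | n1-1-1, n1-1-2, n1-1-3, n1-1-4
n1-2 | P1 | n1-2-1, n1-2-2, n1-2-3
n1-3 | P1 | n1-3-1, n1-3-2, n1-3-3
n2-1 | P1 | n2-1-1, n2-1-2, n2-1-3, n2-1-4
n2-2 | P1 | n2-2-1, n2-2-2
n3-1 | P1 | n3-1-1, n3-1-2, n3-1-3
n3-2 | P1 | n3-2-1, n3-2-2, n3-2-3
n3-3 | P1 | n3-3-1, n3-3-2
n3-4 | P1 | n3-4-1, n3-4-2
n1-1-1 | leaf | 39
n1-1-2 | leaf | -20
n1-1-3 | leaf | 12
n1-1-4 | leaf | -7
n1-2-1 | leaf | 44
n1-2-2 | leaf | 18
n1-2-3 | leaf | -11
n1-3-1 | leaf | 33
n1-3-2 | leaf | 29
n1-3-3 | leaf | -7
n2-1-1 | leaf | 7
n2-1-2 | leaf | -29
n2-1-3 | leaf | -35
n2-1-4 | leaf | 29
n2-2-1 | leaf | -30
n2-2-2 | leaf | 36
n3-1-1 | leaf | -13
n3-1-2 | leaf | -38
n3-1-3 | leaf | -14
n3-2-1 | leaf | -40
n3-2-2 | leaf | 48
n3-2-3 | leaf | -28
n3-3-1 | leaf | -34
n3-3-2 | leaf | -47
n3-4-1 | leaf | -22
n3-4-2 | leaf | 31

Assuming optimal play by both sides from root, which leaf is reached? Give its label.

n1-1 (P1): max(39, -20, 12, -7) = 39
n1-2 (P1): max(44, 18, -11) = 44
n1-3 (P1): max(33, 29, -7) = 33
n1 (P2): min(39, 44, 33) = 33
n2-1 (P1): max(7, -29, -35, 29) = 29
n2-2 (P1): max(-30, 36) = 36
n2 (P2): min(29, 36) = 29
n3-1 (P1): max(-13, -38, -14) = -13
n3-2 (P1): max(-40, 48, -28) = 48
n3-3 (P1): max(-34, -47) = -34
n3-4 (P1): max(-22, 31) = 31
n3 (P2): min(-13, 48, -34, 31) = -34
root (P1): max(33, 29, -34) = 33
At root, P1 picks n1 (highest: 33).
At n1, P2 picks n1-3 (lowest: 33).
At n1-3, P1 picks n1-3-1 (highest: 33).
Terminal value 33.

n1-3-1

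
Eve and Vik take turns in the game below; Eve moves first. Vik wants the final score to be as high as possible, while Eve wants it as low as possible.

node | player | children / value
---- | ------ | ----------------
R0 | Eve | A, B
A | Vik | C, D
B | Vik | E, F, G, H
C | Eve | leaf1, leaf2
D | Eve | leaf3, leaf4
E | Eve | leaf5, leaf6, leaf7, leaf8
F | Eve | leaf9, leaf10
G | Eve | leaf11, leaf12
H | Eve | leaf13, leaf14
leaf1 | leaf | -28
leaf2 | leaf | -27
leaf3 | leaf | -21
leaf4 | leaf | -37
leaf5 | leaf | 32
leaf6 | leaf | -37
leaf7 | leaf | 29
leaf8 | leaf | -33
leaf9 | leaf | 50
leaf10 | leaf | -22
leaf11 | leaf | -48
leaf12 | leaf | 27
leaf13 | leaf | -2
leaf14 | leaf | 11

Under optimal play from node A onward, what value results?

-28

C (Eve): min(-28, -27) = -28
D (Eve): min(-21, -37) = -37
A (Vik): max(-28, -37) = -28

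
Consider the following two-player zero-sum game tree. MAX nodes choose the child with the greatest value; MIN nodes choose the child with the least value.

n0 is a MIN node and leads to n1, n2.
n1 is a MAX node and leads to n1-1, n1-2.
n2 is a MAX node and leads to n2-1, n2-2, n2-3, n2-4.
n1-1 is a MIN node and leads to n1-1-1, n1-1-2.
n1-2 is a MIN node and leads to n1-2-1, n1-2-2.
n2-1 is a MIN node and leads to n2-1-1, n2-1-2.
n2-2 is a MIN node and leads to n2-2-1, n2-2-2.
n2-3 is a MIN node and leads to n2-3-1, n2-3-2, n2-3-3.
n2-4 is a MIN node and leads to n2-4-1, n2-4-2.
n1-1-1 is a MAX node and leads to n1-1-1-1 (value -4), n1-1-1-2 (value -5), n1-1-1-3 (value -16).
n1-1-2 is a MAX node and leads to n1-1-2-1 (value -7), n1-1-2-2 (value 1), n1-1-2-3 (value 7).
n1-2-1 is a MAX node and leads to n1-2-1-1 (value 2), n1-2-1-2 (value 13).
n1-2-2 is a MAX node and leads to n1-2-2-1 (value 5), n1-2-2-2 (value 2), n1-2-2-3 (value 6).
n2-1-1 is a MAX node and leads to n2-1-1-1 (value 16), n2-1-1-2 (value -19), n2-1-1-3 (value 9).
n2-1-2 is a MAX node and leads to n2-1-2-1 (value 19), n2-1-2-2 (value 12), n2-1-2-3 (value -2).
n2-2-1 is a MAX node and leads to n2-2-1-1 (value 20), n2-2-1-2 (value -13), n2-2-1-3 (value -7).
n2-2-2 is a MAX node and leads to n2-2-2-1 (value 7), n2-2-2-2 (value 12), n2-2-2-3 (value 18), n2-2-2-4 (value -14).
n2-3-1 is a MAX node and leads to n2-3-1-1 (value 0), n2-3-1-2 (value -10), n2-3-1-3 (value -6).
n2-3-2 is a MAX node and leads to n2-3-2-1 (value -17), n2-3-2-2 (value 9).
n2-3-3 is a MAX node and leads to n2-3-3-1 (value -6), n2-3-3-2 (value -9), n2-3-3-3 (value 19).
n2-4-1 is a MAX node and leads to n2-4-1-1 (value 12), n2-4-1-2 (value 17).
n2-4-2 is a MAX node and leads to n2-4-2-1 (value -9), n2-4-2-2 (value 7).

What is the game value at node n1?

n1-1-1 (MAX): max(-4, -5, -16) = -4
n1-1-2 (MAX): max(-7, 1, 7) = 7
n1-1 (MIN): min(-4, 7) = -4
n1-2-1 (MAX): max(2, 13) = 13
n1-2-2 (MAX): max(5, 2, 6) = 6
n1-2 (MIN): min(13, 6) = 6
n1 (MAX): max(-4, 6) = 6

6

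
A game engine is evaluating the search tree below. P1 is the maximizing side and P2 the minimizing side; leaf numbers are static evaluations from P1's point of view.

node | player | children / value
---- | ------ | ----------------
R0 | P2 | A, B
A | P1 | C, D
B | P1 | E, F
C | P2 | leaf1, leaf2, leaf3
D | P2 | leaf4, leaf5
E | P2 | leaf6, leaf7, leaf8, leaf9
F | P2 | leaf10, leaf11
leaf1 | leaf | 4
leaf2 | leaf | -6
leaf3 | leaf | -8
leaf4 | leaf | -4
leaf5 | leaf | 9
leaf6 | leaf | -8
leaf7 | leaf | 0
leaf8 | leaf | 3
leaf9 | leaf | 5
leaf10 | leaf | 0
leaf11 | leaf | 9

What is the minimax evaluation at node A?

C (P2): min(4, -6, -8) = -8
D (P2): min(-4, 9) = -4
A (P1): max(-8, -4) = -4

-4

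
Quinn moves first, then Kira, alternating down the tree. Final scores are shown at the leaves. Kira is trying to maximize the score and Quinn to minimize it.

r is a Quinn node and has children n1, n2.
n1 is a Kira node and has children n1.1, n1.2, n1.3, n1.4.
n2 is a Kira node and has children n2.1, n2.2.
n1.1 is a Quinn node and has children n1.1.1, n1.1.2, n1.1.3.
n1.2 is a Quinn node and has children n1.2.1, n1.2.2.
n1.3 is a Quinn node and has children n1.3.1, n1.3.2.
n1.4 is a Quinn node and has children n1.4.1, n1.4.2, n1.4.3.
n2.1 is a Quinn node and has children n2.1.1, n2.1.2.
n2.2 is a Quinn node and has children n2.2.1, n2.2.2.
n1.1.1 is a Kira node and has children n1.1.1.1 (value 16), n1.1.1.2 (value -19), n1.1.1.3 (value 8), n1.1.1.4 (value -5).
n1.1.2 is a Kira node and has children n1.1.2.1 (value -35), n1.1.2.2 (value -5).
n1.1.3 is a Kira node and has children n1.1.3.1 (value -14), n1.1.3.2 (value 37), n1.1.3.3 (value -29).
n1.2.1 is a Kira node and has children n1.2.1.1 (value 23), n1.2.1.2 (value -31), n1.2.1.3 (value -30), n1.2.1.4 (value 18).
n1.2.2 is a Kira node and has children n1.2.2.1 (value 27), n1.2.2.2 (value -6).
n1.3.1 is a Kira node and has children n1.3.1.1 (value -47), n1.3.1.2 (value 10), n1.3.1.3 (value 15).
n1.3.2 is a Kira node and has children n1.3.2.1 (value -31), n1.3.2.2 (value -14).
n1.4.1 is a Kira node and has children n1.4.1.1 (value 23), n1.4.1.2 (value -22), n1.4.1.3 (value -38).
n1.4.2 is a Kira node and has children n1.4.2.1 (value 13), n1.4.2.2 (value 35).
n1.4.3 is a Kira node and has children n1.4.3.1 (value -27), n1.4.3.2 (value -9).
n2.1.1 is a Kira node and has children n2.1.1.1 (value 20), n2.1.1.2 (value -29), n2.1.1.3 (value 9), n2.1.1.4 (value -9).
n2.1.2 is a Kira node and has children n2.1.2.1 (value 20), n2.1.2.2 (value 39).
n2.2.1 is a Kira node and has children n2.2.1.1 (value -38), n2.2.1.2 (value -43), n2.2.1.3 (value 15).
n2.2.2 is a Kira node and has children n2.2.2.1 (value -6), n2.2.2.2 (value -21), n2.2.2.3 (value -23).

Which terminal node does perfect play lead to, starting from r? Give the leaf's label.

n1.1.1 (Kira): max(16, -19, 8, -5) = 16
n1.1.2 (Kira): max(-35, -5) = -5
n1.1.3 (Kira): max(-14, 37, -29) = 37
n1.1 (Quinn): min(16, -5, 37) = -5
n1.2.1 (Kira): max(23, -31, -30, 18) = 23
n1.2.2 (Kira): max(27, -6) = 27
n1.2 (Quinn): min(23, 27) = 23
n1.3.1 (Kira): max(-47, 10, 15) = 15
n1.3.2 (Kira): max(-31, -14) = -14
n1.3 (Quinn): min(15, -14) = -14
n1.4.1 (Kira): max(23, -22, -38) = 23
n1.4.2 (Kira): max(13, 35) = 35
n1.4.3 (Kira): max(-27, -9) = -9
n1.4 (Quinn): min(23, 35, -9) = -9
n1 (Kira): max(-5, 23, -14, -9) = 23
n2.1.1 (Kira): max(20, -29, 9, -9) = 20
n2.1.2 (Kira): max(20, 39) = 39
n2.1 (Quinn): min(20, 39) = 20
n2.2.1 (Kira): max(-38, -43, 15) = 15
n2.2.2 (Kira): max(-6, -21, -23) = -6
n2.2 (Quinn): min(15, -6) = -6
n2 (Kira): max(20, -6) = 20
r (Quinn): min(23, 20) = 20
At r, Quinn picks n2 (lowest: 20).
At n2, Kira picks n2.1 (highest: 20).
At n2.1, Quinn picks n2.1.1 (lowest: 20).
At n2.1.1, Kira picks n2.1.1.1 (highest: 20).
Terminal value 20.

n2.1.1.1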